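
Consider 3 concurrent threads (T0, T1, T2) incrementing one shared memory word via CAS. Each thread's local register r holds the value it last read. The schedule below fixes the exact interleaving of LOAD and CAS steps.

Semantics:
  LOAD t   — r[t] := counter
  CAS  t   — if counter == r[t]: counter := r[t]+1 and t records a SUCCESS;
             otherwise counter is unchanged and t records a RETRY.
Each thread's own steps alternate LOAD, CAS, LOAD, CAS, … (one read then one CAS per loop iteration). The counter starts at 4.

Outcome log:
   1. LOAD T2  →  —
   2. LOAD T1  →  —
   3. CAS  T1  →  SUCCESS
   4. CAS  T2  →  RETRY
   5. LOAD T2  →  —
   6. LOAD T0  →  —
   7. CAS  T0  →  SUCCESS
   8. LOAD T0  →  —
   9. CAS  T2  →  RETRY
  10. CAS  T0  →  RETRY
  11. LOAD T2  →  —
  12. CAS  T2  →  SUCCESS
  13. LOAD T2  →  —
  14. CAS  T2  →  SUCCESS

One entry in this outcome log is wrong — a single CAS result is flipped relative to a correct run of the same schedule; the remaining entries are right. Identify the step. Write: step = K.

Correct run:
[1] T2.load  rd  (counter 4, T2.r 4)
[2] T1.load  rd  (counter 4, T1.r 4)
[3] T1.cas  hit  (counter 5, T1.r 4)
[4] T2.cas  miss  (counter 5, T2.r 4)
[5] T2.load  rd  (counter 5, T2.r 5)
[6] T0.load  rd  (counter 5, T0.r 5)
[7] T0.cas  hit  (counter 6, T0.r 5)
[8] T0.load  rd  (counter 6, T0.r 6)
[9] T2.cas  miss  (counter 6, T2.r 5)
[10] T0.cas  hit  (counter 7, T0.r 6)
[11] T2.load  rd  (counter 7, T2.r 7)
[12] T2.cas  hit  (counter 8, T2.r 7)
[13] T2.load  rd  (counter 8, T2.r 8)
[14] T2.cas  hit  (counter 9, T2.r 8)
Flip is step 10.

step = 10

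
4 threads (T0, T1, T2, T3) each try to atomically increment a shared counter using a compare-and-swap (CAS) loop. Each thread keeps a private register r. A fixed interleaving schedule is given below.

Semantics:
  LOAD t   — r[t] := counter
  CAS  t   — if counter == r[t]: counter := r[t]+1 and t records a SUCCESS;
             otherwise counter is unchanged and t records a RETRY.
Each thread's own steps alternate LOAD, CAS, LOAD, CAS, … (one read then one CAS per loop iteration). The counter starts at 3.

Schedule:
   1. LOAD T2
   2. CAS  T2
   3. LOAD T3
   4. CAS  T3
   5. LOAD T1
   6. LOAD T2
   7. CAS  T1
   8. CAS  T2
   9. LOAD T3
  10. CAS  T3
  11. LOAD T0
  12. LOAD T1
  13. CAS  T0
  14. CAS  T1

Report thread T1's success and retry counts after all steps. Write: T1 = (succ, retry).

T1 = (1, 1)

step 1: T2 LOAD ⇒ load; ctr=3 reg=3
step 2: T2 CAS ⇒ ok; ctr=4 reg=3
step 3: T3 LOAD ⇒ load; ctr=4 reg=4
step 4: T3 CAS ⇒ ok; ctr=5 reg=4
step 5: T1 LOAD ⇒ load; ctr=5 reg=5
step 6: T2 LOAD ⇒ load; ctr=5 reg=5
step 7: T1 CAS ⇒ ok; ctr=6 reg=5
step 8: T2 CAS ⇒ retry; ctr=6 reg=5
step 9: T3 LOAD ⇒ load; ctr=6 reg=6
step 10: T3 CAS ⇒ ok; ctr=7 reg=6
step 11: T0 LOAD ⇒ load; ctr=7 reg=7
step 12: T1 LOAD ⇒ load; ctr=7 reg=7
step 13: T0 CAS ⇒ ok; ctr=8 reg=7
step 14: T1 CAS ⇒ retry; ctr=8 reg=7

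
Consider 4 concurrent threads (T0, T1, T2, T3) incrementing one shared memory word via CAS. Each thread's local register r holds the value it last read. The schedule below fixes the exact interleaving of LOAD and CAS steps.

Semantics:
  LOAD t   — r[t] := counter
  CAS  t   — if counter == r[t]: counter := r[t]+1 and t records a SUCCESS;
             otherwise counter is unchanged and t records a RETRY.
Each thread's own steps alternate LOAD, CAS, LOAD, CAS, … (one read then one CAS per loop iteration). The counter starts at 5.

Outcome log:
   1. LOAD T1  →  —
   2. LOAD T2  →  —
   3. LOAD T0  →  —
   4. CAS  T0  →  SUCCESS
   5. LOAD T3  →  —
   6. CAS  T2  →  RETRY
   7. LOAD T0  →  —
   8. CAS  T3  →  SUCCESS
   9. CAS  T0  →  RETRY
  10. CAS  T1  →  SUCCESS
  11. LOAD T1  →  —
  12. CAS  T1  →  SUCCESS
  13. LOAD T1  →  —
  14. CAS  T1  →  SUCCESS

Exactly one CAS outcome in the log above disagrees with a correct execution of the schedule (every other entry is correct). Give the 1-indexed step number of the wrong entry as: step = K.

Re-executing:
step 1: T1 LOAD ⇒ load; ctr=5 reg=5
step 2: T2 LOAD ⇒ load; ctr=5 reg=5
step 3: T0 LOAD ⇒ load; ctr=5 reg=5
step 4: T0 CAS ⇒ ok; ctr=6 reg=5
step 5: T3 LOAD ⇒ load; ctr=6 reg=6
step 6: T2 CAS ⇒ retry; ctr=6 reg=5
step 7: T0 LOAD ⇒ load; ctr=6 reg=6
step 8: T3 CAS ⇒ ok; ctr=7 reg=6
step 9: T0 CAS ⇒ retry; ctr=7 reg=6
step 10: T1 CAS ⇒ retry; ctr=7 reg=5
step 11: T1 LOAD ⇒ load; ctr=7 reg=7
step 12: T1 CAS ⇒ ok; ctr=8 reg=7
step 13: T1 LOAD ⇒ load; ctr=8 reg=8
step 14: T1 CAS ⇒ ok; ctr=9 reg=8
Mismatch at 10.

step = 10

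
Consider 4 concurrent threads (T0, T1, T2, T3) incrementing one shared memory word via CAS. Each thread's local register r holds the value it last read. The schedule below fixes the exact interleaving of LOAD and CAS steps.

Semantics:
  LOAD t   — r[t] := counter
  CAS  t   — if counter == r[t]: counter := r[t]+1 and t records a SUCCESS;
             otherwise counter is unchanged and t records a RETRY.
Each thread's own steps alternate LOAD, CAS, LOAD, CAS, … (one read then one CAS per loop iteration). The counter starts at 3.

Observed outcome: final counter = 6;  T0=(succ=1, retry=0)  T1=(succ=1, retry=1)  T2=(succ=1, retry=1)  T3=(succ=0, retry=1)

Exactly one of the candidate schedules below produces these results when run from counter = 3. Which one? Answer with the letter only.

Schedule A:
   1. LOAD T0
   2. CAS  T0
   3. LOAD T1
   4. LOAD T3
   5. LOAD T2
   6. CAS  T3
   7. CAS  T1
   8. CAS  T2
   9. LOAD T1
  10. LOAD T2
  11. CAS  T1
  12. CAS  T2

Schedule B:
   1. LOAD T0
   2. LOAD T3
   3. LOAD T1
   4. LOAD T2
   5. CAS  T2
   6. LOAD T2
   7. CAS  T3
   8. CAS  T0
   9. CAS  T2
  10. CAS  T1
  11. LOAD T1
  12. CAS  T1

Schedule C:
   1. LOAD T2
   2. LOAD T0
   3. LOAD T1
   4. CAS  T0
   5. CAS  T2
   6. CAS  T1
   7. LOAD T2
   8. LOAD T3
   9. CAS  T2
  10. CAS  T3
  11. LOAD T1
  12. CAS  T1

C

Tracing schedule C:
[1] T2.load  rd  (counter 3, T2.r 3)
[2] T0.load  rd  (counter 3, T0.r 3)
[3] T1.load  rd  (counter 3, T1.r 3)
[4] T0.cas  hit  (counter 4, T0.r 3)
[5] T2.cas  miss  (counter 4, T2.r 3)
[6] T1.cas  miss  (counter 4, T1.r 3)
[7] T2.load  rd  (counter 4, T2.r 4)
[8] T3.load  rd  (counter 4, T3.r 4)
[9] T2.cas  hit  (counter 5, T2.r 4)
[10] T3.cas  miss  (counter 5, T3.r 4)
[11] T1.load  rd  (counter 5, T1.r 5)
[12] T1.cas  hit  (counter 6, T1.r 5)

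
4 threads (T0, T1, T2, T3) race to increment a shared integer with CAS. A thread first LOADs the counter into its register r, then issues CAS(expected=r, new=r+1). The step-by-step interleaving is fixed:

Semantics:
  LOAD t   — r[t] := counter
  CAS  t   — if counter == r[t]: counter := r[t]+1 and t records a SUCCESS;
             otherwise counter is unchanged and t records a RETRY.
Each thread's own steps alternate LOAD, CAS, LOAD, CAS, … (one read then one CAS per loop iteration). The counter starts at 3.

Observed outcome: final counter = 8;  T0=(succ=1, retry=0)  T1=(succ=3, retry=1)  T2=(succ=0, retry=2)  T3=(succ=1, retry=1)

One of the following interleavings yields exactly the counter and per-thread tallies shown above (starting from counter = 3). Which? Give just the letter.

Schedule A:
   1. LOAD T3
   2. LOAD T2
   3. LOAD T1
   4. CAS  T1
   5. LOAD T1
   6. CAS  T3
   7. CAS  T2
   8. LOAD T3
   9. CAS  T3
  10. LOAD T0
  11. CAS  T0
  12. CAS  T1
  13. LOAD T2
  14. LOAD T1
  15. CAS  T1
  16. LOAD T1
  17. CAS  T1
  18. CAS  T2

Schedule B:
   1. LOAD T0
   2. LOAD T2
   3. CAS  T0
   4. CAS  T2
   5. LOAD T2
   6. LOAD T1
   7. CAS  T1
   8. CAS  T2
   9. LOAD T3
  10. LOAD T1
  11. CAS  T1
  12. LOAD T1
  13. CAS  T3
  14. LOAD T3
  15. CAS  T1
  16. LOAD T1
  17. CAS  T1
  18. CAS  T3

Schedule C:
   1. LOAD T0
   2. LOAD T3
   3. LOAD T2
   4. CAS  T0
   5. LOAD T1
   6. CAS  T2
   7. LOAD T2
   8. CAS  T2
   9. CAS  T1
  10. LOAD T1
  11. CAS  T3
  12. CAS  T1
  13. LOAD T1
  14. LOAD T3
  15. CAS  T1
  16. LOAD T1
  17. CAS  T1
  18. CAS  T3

A

Simulating candidate A:
#1 T3 reads 3
#2 T2 reads 3
#3 T1 reads 3
#4 T1 CAS(3→4) writes; counter now 4
#5 T1 reads 4
#6 T3 CAS(3→4) fails; counter now 4
#7 T2 CAS(3→4) fails; counter now 4
#8 T3 reads 4
#9 T3 CAS(4→5) writes; counter now 5
#10 T0 reads 5
#11 T0 CAS(5→6) writes; counter now 6
#12 T1 CAS(4→5) fails; counter now 6
#13 T2 reads 6
#14 T1 reads 6
#15 T1 CAS(6→7) writes; counter now 7
#16 T1 reads 7
#17 T1 CAS(7→8) writes; counter now 8
#18 T2 CAS(6→7) fails; counter now 8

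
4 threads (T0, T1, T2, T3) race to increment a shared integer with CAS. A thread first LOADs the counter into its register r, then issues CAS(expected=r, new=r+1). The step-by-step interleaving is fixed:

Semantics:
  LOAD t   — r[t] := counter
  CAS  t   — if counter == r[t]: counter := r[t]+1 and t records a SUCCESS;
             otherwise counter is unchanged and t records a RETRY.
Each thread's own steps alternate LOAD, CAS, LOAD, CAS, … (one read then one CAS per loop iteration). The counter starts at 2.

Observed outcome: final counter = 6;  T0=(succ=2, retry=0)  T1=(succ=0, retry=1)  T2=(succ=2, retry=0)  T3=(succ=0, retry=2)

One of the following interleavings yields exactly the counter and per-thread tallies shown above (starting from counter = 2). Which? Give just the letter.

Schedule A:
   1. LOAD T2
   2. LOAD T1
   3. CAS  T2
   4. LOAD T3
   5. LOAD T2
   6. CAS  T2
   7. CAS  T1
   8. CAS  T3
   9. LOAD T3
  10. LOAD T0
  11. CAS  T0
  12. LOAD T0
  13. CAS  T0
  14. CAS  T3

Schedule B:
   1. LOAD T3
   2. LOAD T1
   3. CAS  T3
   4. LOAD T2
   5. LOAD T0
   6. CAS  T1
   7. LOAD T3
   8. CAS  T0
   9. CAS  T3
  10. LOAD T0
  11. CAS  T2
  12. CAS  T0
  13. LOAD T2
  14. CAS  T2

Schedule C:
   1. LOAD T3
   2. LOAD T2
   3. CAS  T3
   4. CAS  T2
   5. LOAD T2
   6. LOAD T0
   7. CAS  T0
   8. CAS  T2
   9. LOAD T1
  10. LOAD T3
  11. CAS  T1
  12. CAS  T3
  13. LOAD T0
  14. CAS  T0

A

Tracing schedule A:
#1 T2 reads 2
#2 T1 reads 2
#3 T2 CAS(2→3) writes; counter now 3
#4 T3 reads 3
#5 T2 reads 3
#6 T2 CAS(3→4) writes; counter now 4
#7 T1 CAS(2→3) fails; counter now 4
#8 T3 CAS(3→4) fails; counter now 4
#9 T3 reads 4
#10 T0 reads 4
#11 T0 CAS(4→5) writes; counter now 5
#12 T0 reads 5
#13 T0 CAS(5→6) writes; counter now 6
#14 T3 CAS(4→5) fails; counter now 6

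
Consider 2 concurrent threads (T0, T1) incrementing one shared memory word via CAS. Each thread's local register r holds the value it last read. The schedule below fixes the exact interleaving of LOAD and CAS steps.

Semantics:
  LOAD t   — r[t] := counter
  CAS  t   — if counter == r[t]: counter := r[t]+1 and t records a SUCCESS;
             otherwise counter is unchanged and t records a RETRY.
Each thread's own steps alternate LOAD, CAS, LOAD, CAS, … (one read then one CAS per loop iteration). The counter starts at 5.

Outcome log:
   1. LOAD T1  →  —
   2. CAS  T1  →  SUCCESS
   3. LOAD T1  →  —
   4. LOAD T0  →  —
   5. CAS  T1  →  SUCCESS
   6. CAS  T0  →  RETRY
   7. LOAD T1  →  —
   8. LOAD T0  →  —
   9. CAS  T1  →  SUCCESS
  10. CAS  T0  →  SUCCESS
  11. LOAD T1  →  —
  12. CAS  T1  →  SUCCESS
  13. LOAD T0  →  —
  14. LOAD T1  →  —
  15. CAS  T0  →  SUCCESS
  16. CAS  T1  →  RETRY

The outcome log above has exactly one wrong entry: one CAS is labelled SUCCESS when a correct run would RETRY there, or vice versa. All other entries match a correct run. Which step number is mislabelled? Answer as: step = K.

Reference trace:
[1] T1.load  rd  (counter 5, T1.r 5)
[2] T1.cas  hit  (counter 6, T1.r 5)
[3] T1.load  rd  (counter 6, T1.r 6)
[4] T0.load  rd  (counter 6, T0.r 6)
[5] T1.cas  hit  (counter 7, T1.r 6)
[6] T0.cas  miss  (counter 7, T0.r 6)
[7] T1.load  rd  (counter 7, T1.r 7)
[8] T0.load  rd  (counter 7, T0.r 7)
[9] T1.cas  hit  (counter 8, T1.r 7)
[10] T0.cas  miss  (counter 8, T0.r 7)
[11] T1.load  rd  (counter 8, T1.r 8)
[12] T1.cas  hit  (counter 9, T1.r 8)
[13] T0.load  rd  (counter 9, T0.r 9)
[14] T1.load  rd  (counter 9, T1.r 9)
[15] T0.cas  hit  (counter 10, T0.r 9)
[16] T1.cas  miss  (counter 10, T1.r 9)
Mismatch at 10.

step = 10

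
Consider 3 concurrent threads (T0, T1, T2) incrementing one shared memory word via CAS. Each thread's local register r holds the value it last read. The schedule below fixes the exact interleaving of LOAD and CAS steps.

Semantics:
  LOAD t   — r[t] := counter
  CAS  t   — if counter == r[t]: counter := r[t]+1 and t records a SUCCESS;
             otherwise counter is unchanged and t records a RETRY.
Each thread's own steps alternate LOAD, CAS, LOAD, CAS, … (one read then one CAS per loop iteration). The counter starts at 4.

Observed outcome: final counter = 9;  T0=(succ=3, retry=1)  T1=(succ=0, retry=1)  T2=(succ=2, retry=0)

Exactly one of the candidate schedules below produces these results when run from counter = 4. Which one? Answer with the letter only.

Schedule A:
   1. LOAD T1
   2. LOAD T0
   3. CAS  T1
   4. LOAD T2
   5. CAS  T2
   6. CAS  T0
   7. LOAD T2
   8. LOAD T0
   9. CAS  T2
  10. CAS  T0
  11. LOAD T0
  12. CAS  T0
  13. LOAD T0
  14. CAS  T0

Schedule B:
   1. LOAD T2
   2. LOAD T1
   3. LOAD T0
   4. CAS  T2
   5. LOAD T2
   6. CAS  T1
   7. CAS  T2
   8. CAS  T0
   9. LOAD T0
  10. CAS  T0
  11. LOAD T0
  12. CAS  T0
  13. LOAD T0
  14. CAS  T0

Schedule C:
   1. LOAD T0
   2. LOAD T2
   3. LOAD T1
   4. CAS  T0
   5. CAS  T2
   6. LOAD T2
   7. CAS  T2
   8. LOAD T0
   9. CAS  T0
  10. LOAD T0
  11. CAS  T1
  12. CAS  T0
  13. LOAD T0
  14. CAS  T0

B

Simulating candidate B:
   1) LOAD T2:  M=4  r_T2=4
   2) LOAD T1:  M=4  r_T1=4
   3) LOAD T0:  M=4  r_T0=4
   4) CAS  T2:  M=5  r_T2=4 ✓
   5) LOAD T2:  M=5  r_T2=5
   6) CAS  T1:  M=5  r_T1=4 ✗
   7) CAS  T2:  M=6  r_T2=5 ✓
   8) CAS  T0:  M=6  r_T0=4 ✗
   9) LOAD T0:  M=6  r_T0=6
  10) CAS  T0:  M=7  r_T0=6 ✓
  11) LOAD T0:  M=7  r_T0=7
  12) CAS  T0:  M=8  r_T0=7 ✓
  13) LOAD T0:  M=8  r_T0=8
  14) CAS  T0:  M=9  r_T0=8 ✓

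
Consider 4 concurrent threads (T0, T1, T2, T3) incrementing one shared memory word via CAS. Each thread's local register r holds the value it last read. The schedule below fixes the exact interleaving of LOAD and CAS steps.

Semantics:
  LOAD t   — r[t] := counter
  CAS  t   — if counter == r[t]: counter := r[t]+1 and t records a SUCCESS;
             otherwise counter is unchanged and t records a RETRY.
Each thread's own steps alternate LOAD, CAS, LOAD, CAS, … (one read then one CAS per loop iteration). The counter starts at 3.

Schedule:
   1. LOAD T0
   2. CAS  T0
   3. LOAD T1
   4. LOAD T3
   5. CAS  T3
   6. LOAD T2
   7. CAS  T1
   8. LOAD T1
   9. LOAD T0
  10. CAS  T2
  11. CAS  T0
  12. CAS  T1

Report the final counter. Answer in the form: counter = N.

#1 T0 reads 3
#2 T0 CAS(3→4) writes; counter now 4
#3 T1 reads 4
#4 T3 reads 4
#5 T3 CAS(4→5) writes; counter now 5
#6 T2 reads 5
#7 T1 CAS(4→5) fails; counter now 5
#8 T1 reads 5
#9 T0 reads 5
#10 T2 CAS(5→6) writes; counter now 6
#11 T0 CAS(5→6) fails; counter now 6
#12 T1 CAS(5→6) fails; counter now 6

counter = 6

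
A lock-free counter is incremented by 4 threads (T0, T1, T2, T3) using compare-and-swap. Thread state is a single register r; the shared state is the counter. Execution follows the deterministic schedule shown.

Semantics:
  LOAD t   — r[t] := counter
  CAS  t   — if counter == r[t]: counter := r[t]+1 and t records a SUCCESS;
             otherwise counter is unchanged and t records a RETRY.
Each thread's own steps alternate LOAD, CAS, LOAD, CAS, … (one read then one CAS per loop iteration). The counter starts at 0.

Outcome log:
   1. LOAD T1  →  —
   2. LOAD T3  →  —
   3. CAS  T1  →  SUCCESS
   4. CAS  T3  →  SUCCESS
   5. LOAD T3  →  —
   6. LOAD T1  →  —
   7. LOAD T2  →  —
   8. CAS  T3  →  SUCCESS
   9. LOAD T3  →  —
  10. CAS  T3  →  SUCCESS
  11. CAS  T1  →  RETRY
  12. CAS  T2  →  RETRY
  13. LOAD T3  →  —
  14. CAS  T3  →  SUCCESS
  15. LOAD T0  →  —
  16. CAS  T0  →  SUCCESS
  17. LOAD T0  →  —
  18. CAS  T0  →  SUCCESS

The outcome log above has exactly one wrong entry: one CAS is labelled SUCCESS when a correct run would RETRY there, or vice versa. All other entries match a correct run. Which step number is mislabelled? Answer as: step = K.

step = 4

Reference trace:
[1] T1.load  rd  (counter 0, T1.r 0)
[2] T3.load  rd  (counter 0, T3.r 0)
[3] T1.cas  hit  (counter 1, T1.r 0)
[4] T3.cas  miss  (counter 1, T3.r 0)
[5] T3.load  rd  (counter 1, T3.r 1)
[6] T1.load  rd  (counter 1, T1.r 1)
[7] T2.load  rd  (counter 1, T2.r 1)
[8] T3.cas  hit  (counter 2, T3.r 1)
[9] T3.load  rd  (counter 2, T3.r 2)
[10] T3.cas  hit  (counter 3, T3.r 2)
[11] T1.cas  miss  (counter 3, T1.r 1)
[12] T2.cas  miss  (counter 3, T2.r 1)
[13] T3.load  rd  (counter 3, T3.r 3)
[14] T3.cas  hit  (counter 4, T3.r 3)
[15] T0.load  rd  (counter 4, T0.r 4)
[16] T0.cas  hit  (counter 5, T0.r 4)
[17] T0.load  rd  (counter 5, T0.r 5)
[18] T0.cas  hit  (counter 6, T0.r 5)
Log disagrees first at step 4.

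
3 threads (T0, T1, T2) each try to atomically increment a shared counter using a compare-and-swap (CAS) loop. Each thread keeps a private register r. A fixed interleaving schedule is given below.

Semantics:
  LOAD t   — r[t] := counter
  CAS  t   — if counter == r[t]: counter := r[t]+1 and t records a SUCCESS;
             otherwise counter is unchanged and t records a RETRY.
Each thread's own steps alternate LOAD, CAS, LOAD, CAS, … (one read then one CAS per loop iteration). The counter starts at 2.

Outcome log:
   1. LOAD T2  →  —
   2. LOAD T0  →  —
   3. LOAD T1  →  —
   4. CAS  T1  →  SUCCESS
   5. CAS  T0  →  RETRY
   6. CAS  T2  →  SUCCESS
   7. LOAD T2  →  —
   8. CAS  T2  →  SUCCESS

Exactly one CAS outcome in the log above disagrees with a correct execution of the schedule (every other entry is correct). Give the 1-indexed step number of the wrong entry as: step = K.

step = 6

Reference trace:
#1 T2 reads 2
#2 T0 reads 2
#3 T1 reads 2
#4 T1 CAS(2→3) writes; counter now 3
#5 T0 CAS(2→3) fails; counter now 3
#6 T2 CAS(2→3) fails; counter now 3
#7 T2 reads 3
#8 T2 CAS(3→4) writes; counter now 4
Log disagrees first at step 6.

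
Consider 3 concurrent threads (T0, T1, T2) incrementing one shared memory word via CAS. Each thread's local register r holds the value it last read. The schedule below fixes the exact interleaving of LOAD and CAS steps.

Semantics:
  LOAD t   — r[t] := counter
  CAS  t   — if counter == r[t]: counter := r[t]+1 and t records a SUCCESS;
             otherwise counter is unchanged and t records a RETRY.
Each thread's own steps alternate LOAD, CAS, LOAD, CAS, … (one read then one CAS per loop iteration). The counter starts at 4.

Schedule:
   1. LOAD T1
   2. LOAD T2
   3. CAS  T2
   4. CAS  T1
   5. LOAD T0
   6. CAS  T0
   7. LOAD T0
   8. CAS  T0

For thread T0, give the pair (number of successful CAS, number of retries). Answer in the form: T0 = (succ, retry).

T0 = (2, 0)

1. LOAD T1 → mem=4 r[T1]=4 [LOAD]
2. LOAD T2 → mem=4 r[T2]=4 [LOAD]
3. CAS T2 → mem=5 r[T2]=4 [OK]
4. CAS T1 → mem=5 r[T1]=4 [RETRY]
5. LOAD T0 → mem=5 r[T0]=5 [LOAD]
6. CAS T0 → mem=6 r[T0]=5 [OK]
7. LOAD T0 → mem=6 r[T0]=6 [LOAD]
8. CAS T0 → mem=7 r[T0]=6 [OK]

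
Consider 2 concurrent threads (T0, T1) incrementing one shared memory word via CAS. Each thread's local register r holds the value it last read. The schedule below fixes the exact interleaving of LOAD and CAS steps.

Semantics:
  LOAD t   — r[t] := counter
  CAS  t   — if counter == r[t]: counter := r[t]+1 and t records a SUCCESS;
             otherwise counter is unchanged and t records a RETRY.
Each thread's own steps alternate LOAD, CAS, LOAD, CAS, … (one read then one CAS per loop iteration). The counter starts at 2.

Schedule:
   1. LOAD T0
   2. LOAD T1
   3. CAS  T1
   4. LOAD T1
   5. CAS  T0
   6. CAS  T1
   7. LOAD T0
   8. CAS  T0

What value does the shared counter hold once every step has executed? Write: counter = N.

counter = 5

T0 LOAD — after: cnt=2, r=2 — load
T1 LOAD — after: cnt=2, r=2 — load
T1 CAS — after: cnt=3, r=2 — ok
T1 LOAD — after: cnt=3, r=3 — load
T0 CAS — after: cnt=3, r=2 — retry
T1 CAS — after: cnt=4, r=3 — ok
T0 LOAD — after: cnt=4, r=4 — load
T0 CAS — after: cnt=5, r=4 — ok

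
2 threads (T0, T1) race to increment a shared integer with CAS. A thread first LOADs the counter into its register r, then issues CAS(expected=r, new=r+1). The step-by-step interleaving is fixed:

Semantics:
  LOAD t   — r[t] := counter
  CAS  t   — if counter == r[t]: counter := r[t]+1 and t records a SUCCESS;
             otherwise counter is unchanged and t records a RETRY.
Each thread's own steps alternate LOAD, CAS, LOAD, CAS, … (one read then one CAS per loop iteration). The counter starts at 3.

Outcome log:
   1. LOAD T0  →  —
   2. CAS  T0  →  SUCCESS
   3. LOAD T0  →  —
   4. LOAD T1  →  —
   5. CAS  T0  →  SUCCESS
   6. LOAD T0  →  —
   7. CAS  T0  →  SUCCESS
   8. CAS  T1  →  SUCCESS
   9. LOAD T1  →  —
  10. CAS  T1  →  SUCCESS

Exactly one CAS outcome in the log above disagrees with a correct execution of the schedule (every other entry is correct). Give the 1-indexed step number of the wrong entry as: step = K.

step = 8

Reference trace:
[1] T0.load  rd  (counter 3, T0.r 3)
[2] T0.cas  hit  (counter 4, T0.r 3)
[3] T0.load  rd  (counter 4, T0.r 4)
[4] T1.load  rd  (counter 4, T1.r 4)
[5] T0.cas  hit  (counter 5, T0.r 4)
[6] T0.load  rd  (counter 5, T0.r 5)
[7] T0.cas  hit  (counter 6, T0.r 5)
[8] T1.cas  miss  (counter 6, T1.r 4)
[9] T1.load  rd  (counter 6, T1.r 6)
[10] T1.cas  hit  (counter 7, T1.r 6)
Log disagrees first at step 8.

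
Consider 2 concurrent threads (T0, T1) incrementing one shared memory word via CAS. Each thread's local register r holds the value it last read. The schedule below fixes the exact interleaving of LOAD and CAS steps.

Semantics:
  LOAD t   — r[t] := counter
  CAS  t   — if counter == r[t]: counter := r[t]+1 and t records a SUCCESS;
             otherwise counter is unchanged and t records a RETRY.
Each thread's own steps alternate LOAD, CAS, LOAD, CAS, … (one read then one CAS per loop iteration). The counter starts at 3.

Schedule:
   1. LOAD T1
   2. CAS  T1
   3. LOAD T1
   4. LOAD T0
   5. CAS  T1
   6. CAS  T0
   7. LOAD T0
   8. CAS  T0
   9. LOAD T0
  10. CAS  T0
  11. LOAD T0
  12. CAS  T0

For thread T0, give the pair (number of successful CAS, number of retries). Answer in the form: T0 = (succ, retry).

T0 = (3, 1)

[1] T1.load  rd  (counter 3, T1.r 3)
[2] T1.cas  hit  (counter 4, T1.r 3)
[3] T1.load  rd  (counter 4, T1.r 4)
[4] T0.load  rd  (counter 4, T0.r 4)
[5] T1.cas  hit  (counter 5, T1.r 4)
[6] T0.cas  miss  (counter 5, T0.r 4)
[7] T0.load  rd  (counter 5, T0.r 5)
[8] T0.cas  hit  (counter 6, T0.r 5)
[9] T0.load  rd  (counter 6, T0.r 6)
[10] T0.cas  hit  (counter 7, T0.r 6)
[11] T0.load  rd  (counter 7, T0.r 7)
[12] T0.cas  hit  (counter 8, T0.r 7)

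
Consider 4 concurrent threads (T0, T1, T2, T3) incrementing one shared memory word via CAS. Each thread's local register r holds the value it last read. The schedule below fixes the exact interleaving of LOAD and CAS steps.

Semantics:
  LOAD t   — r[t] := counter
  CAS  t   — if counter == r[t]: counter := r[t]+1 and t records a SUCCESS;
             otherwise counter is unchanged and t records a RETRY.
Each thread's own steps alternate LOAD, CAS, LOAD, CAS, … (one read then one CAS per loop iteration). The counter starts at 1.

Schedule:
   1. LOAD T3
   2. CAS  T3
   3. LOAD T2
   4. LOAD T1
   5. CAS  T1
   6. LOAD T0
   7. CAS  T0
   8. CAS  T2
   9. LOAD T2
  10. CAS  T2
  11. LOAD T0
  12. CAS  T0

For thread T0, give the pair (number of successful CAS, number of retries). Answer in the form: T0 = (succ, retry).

T0 = (2, 0)

#1 T3 reads 1
#2 T3 CAS(1→2) writes; counter now 2
#3 T2 reads 2
#4 T1 reads 2
#5 T1 CAS(2→3) writes; counter now 3
#6 T0 reads 3
#7 T0 CAS(3→4) writes; counter now 4
#8 T2 CAS(2→3) fails; counter now 4
#9 T2 reads 4
#10 T2 CAS(4→5) writes; counter now 5
#11 T0 reads 5
#12 T0 CAS(5→6) writes; counter now 6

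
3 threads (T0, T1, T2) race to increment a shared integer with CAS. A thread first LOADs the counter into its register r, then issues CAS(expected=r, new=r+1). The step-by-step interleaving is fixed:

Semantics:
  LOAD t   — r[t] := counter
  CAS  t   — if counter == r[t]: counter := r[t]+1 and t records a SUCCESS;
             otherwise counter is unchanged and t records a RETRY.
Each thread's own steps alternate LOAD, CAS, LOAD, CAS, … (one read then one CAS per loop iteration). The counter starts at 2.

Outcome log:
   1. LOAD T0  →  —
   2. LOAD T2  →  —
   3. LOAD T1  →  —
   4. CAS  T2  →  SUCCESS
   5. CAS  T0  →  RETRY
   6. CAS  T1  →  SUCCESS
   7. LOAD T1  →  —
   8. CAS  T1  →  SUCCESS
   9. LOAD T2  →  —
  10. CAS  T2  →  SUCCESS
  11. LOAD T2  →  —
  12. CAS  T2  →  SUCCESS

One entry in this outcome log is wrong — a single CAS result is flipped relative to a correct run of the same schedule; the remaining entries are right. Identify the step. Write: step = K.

Reference trace:
   1) LOAD T0:  M=2  r_T0=2
   2) LOAD T2:  M=2  r_T2=2
   3) LOAD T1:  M=2  r_T1=2
   4) CAS  T2:  M=3  r_T2=2 ✓
   5) CAS  T0:  M=3  r_T0=2 ✗
   6) CAS  T1:  M=3  r_T1=2 ✗
   7) LOAD T1:  M=3  r_T1=3
   8) CAS  T1:  M=4  r_T1=3 ✓
   9) LOAD T2:  M=4  r_T2=4
  10) CAS  T2:  M=5  r_T2=4 ✓
  11) LOAD T2:  M=5  r_T2=5
  12) CAS  T2:  M=6  r_T2=5 ✓
Log disagrees first at step 6.

step = 6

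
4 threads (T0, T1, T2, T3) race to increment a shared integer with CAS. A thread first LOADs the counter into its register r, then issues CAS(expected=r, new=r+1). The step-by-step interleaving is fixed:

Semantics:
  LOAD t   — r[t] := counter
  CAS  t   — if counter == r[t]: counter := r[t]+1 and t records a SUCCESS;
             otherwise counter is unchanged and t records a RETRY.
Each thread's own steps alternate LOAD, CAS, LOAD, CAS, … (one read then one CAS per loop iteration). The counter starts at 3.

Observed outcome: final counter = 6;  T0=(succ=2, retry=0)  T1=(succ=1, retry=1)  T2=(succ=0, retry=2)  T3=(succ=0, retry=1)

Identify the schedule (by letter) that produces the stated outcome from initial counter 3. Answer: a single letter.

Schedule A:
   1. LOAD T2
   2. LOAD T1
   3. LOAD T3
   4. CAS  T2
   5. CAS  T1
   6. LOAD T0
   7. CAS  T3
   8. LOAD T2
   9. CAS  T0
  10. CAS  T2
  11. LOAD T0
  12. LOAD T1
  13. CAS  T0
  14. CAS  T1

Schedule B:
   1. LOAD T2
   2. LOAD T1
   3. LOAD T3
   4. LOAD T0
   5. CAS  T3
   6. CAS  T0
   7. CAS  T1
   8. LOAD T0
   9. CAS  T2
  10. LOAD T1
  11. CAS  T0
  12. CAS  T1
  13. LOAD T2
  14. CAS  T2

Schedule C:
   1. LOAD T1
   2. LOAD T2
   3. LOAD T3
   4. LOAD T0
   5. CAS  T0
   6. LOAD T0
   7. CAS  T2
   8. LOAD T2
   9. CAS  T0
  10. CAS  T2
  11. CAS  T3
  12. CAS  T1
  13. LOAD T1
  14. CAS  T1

C

Tracing schedule C:
#1 T1 reads 3
#2 T2 reads 3
#3 T3 reads 3
#4 T0 reads 3
#5 T0 CAS(3→4) writes; counter now 4
#6 T0 reads 4
#7 T2 CAS(3→4) fails; counter now 4
#8 T2 reads 4
#9 T0 CAS(4→5) writes; counter now 5
#10 T2 CAS(4→5) fails; counter now 5
#11 T3 CAS(3→4) fails; counter now 5
#12 T1 CAS(3→4) fails; counter now 5
#13 T1 reads 5
#14 T1 CAS(5→6) writes; counter now 6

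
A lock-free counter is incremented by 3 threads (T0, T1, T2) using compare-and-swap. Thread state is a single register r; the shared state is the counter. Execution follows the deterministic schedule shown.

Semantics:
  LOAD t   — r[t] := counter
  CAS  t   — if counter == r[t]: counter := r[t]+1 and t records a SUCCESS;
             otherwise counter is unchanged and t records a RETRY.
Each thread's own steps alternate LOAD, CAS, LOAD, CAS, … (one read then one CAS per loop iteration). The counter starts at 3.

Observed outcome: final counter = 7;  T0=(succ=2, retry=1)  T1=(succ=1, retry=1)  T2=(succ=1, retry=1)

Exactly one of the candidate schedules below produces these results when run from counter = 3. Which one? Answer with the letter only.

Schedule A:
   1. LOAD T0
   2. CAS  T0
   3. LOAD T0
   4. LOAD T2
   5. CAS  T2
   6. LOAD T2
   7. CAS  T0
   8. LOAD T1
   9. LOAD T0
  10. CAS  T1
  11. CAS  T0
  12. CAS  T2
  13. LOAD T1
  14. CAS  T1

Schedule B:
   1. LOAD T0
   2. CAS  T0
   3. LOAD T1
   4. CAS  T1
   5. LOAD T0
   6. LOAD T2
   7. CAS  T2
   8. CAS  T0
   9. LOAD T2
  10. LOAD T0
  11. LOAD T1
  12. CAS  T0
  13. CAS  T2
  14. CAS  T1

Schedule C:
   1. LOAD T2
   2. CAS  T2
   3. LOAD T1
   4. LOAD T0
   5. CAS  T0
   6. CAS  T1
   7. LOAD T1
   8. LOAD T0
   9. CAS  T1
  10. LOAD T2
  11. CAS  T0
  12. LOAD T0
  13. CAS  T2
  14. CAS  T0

Simulating candidate B:
step 1: T0 LOAD ⇒ load; ctr=3 reg=3
step 2: T0 CAS ⇒ ok; ctr=4 reg=3
step 3: T1 LOAD ⇒ load; ctr=4 reg=4
step 4: T1 CAS ⇒ ok; ctr=5 reg=4
step 5: T0 LOAD ⇒ load; ctr=5 reg=5
step 6: T2 LOAD ⇒ load; ctr=5 reg=5
step 7: T2 CAS ⇒ ok; ctr=6 reg=5
step 8: T0 CAS ⇒ retry; ctr=6 reg=5
step 9: T2 LOAD ⇒ load; ctr=6 reg=6
step 10: T0 LOAD ⇒ load; ctr=6 reg=6
step 11: T1 LOAD ⇒ load; ctr=6 reg=6
step 12: T0 CAS ⇒ ok; ctr=7 reg=6
step 13: T2 CAS ⇒ retry; ctr=7 reg=6
step 14: T1 CAS ⇒ retry; ctr=7 reg=6

B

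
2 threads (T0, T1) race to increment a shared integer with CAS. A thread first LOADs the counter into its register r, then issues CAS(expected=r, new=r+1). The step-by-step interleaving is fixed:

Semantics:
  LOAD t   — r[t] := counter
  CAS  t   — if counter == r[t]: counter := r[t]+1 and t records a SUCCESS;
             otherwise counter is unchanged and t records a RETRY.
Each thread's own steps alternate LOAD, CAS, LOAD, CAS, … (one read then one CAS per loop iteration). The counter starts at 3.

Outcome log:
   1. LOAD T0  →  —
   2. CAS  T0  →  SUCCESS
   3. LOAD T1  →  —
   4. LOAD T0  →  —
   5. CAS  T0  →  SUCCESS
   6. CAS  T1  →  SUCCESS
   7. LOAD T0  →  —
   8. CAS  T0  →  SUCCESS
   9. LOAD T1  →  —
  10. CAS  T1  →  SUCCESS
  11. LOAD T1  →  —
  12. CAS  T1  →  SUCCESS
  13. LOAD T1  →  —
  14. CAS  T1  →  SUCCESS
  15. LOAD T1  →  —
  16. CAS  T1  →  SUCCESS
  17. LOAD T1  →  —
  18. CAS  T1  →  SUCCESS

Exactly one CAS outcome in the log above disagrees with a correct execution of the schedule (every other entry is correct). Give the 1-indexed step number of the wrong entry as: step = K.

step = 6

Correct run:
   1) LOAD T0:  M=3  r_T0=3
   2) CAS  T0:  M=4  r_T0=3 ✓
   3) LOAD T1:  M=4  r_T1=4
   4) LOAD T0:  M=4  r_T0=4
   5) CAS  T0:  M=5  r_T0=4 ✓
   6) CAS  T1:  M=5  r_T1=4 ✗
   7) LOAD T0:  M=5  r_T0=5
   8) CAS  T0:  M=6  r_T0=5 ✓
   9) LOAD T1:  M=6  r_T1=6
  10) CAS  T1:  M=7  r_T1=6 ✓
  11) LOAD T1:  M=7  r_T1=7
  12) CAS  T1:  M=8  r_T1=7 ✓
  13) LOAD T1:  M=8  r_T1=8
  14) CAS  T1:  M=9  r_T1=8 ✓
  15) LOAD T1:  M=9  r_T1=9
  16) CAS  T1:  M=10  r_T1=9 ✓
  17) LOAD T1:  M=10  r_T1=10
  18) CAS  T1:  M=11  r_T1=10 ✓
Flip is step 6.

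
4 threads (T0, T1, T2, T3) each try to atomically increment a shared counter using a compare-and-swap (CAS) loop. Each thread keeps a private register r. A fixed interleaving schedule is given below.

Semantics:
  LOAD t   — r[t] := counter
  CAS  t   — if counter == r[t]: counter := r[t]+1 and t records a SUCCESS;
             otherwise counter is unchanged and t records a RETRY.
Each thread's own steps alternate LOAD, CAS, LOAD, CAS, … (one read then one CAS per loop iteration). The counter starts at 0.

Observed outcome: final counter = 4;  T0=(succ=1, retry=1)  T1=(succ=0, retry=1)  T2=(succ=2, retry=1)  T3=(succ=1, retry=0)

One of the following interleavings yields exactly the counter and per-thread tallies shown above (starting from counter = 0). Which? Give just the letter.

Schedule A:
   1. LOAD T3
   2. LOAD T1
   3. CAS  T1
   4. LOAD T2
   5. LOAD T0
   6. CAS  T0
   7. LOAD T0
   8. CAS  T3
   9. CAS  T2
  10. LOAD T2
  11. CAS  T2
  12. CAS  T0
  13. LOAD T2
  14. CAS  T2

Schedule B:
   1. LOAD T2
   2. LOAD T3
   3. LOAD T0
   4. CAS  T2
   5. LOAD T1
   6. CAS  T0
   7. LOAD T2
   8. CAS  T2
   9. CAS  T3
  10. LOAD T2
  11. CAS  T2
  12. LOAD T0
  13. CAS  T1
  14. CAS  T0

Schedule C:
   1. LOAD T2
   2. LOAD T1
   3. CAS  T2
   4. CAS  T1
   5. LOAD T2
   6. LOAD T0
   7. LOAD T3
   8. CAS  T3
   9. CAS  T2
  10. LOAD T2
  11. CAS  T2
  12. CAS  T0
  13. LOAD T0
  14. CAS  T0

C

Simulating candidate C:
1. LOAD T2 → mem=0 r[T2]=0 [LOAD]
2. LOAD T1 → mem=0 r[T1]=0 [LOAD]
3. CAS T2 → mem=1 r[T2]=0 [OK]
4. CAS T1 → mem=1 r[T1]=0 [RETRY]
5. LOAD T2 → mem=1 r[T2]=1 [LOAD]
6. LOAD T0 → mem=1 r[T0]=1 [LOAD]
7. LOAD T3 → mem=1 r[T3]=1 [LOAD]
8. CAS T3 → mem=2 r[T3]=1 [OK]
9. CAS T2 → mem=2 r[T2]=1 [RETRY]
10. LOAD T2 → mem=2 r[T2]=2 [LOAD]
11. CAS T2 → mem=3 r[T2]=2 [OK]
12. CAS T0 → mem=3 r[T0]=1 [RETRY]
13. LOAD T0 → mem=3 r[T0]=3 [LOAD]
14. CAS T0 → mem=4 r[T0]=3 [OK]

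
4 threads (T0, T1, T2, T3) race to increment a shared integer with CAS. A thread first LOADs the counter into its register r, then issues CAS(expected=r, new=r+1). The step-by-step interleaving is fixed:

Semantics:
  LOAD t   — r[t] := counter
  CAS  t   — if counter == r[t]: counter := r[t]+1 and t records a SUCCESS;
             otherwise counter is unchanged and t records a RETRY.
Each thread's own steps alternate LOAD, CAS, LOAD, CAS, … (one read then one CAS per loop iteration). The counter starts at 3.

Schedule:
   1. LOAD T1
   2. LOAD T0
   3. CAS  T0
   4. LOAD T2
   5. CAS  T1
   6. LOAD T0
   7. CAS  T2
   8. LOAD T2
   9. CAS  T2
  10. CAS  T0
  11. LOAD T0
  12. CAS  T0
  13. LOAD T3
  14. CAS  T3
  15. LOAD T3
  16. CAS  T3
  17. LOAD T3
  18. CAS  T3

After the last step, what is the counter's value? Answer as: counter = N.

counter = 10

step 1: T1 LOAD ⇒ load; ctr=3 reg=3
step 2: T0 LOAD ⇒ load; ctr=3 reg=3
step 3: T0 CAS ⇒ ok; ctr=4 reg=3
step 4: T2 LOAD ⇒ load; ctr=4 reg=4
step 5: T1 CAS ⇒ retry; ctr=4 reg=3
step 6: T0 LOAD ⇒ load; ctr=4 reg=4
step 7: T2 CAS ⇒ ok; ctr=5 reg=4
step 8: T2 LOAD ⇒ load; ctr=5 reg=5
step 9: T2 CAS ⇒ ok; ctr=6 reg=5
step 10: T0 CAS ⇒ retry; ctr=6 reg=4
step 11: T0 LOAD ⇒ load; ctr=6 reg=6
step 12: T0 CAS ⇒ ok; ctr=7 reg=6
step 13: T3 LOAD ⇒ load; ctr=7 reg=7
step 14: T3 CAS ⇒ ok; ctr=8 reg=7
step 15: T3 LOAD ⇒ load; ctr=8 reg=8
step 16: T3 CAS ⇒ ok; ctr=9 reg=8
step 17: T3 LOAD ⇒ load; ctr=9 reg=9
step 18: T3 CAS ⇒ ok; ctr=10 reg=9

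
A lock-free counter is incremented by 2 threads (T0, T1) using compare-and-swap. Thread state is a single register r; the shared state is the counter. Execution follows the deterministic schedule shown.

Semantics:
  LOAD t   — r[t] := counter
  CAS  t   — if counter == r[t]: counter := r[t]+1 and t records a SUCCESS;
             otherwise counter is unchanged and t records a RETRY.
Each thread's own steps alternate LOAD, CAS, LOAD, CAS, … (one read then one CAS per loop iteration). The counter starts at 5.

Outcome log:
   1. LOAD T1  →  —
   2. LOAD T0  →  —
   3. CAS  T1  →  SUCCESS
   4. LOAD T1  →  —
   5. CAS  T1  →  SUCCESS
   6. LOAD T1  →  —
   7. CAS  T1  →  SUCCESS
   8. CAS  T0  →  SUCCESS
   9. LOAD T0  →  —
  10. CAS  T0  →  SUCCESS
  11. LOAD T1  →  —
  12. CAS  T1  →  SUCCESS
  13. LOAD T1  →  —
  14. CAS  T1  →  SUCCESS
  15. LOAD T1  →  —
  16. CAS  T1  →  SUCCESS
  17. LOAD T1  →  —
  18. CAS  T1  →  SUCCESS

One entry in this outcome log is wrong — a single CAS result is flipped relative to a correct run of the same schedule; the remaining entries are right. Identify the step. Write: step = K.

Re-executing:
   1) LOAD T1:  M=5  r_T1=5
   2) LOAD T0:  M=5  r_T0=5
   3) CAS  T1:  M=6  r_T1=5 ✓
   4) LOAD T1:  M=6  r_T1=6
   5) CAS  T1:  M=7  r_T1=6 ✓
   6) LOAD T1:  M=7  r_T1=7
   7) CAS  T1:  M=8  r_T1=7 ✓
   8) CAS  T0:  M=8  r_T0=5 ✗
   9) LOAD T0:  M=8  r_T0=8
  10) CAS  T0:  M=9  r_T0=8 ✓
  11) LOAD T1:  M=9  r_T1=9
  12) CAS  T1:  M=10  r_T1=9 ✓
  13) LOAD T1:  M=10  r_T1=10
  14) CAS  T1:  M=11  r_T1=10 ✓
  15) LOAD T1:  M=11  r_T1=11
  16) CAS  T1:  M=12  r_T1=11 ✓
  17) LOAD T1:  M=12  r_T1=12
  18) CAS  T1:  M=13  r_T1=12 ✓
Mismatch at 8.

step = 8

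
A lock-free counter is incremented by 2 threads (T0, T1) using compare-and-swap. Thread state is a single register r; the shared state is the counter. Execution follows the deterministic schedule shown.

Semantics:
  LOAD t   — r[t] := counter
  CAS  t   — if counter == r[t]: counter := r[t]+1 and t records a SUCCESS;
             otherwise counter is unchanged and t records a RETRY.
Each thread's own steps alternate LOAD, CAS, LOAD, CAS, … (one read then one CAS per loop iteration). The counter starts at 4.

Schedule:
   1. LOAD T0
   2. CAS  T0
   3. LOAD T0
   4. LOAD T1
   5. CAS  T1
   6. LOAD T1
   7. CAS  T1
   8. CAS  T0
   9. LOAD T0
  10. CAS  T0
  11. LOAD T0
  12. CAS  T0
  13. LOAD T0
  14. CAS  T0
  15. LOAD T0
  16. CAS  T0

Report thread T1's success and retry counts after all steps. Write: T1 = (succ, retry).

T1 = (2, 0)

step 1: T0 LOAD ⇒ load; ctr=4 reg=4
step 2: T0 CAS ⇒ ok; ctr=5 reg=4
step 3: T0 LOAD ⇒ load; ctr=5 reg=5
step 4: T1 LOAD ⇒ load; ctr=5 reg=5
step 5: T1 CAS ⇒ ok; ctr=6 reg=5
step 6: T1 LOAD ⇒ load; ctr=6 reg=6
step 7: T1 CAS ⇒ ok; ctr=7 reg=6
step 8: T0 CAS ⇒ retry; ctr=7 reg=5
step 9: T0 LOAD ⇒ load; ctr=7 reg=7
step 10: T0 CAS ⇒ ok; ctr=8 reg=7
step 11: T0 LOAD ⇒ load; ctr=8 reg=8
step 12: T0 CAS ⇒ ok; ctr=9 reg=8
step 13: T0 LOAD ⇒ load; ctr=9 reg=9
step 14: T0 CAS ⇒ ok; ctr=10 reg=9
step 15: T0 LOAD ⇒ load; ctr=10 reg=10
step 16: T0 CAS ⇒ ok; ctr=11 reg=10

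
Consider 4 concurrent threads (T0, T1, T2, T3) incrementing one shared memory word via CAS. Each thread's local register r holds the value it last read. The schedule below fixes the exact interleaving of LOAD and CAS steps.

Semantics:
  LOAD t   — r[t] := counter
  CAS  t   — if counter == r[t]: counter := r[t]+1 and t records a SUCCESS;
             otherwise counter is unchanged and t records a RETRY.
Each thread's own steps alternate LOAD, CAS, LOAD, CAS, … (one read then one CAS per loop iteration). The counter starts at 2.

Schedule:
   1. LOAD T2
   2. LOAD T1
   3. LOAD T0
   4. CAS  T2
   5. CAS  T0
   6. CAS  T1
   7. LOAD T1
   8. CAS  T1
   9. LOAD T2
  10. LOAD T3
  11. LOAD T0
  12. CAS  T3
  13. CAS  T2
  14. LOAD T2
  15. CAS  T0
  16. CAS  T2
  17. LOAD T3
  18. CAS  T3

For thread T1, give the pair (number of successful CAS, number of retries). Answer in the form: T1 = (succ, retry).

1. LOAD T2 → mem=2 r[T2]=2 [LOAD]
2. LOAD T1 → mem=2 r[T1]=2 [LOAD]
3. LOAD T0 → mem=2 r[T0]=2 [LOAD]
4. CAS T2 → mem=3 r[T2]=2 [OK]
5. CAS T0 → mem=3 r[T0]=2 [RETRY]
6. CAS T1 → mem=3 r[T1]=2 [RETRY]
7. LOAD T1 → mem=3 r[T1]=3 [LOAD]
8. CAS T1 → mem=4 r[T1]=3 [OK]
9. LOAD T2 → mem=4 r[T2]=4 [LOAD]
10. LOAD T3 → mem=4 r[T3]=4 [LOAD]
11. LOAD T0 → mem=4 r[T0]=4 [LOAD]
12. CAS T3 → mem=5 r[T3]=4 [OK]
13. CAS T2 → mem=5 r[T2]=4 [RETRY]
14. LOAD T2 → mem=5 r[T2]=5 [LOAD]
15. CAS T0 → mem=5 r[T0]=4 [RETRY]
16. CAS T2 → mem=6 r[T2]=5 [OK]
17. LOAD T3 → mem=6 r[T3]=6 [LOAD]
18. CAS T3 → mem=7 r[T3]=6 [OK]

T1 = (1, 1)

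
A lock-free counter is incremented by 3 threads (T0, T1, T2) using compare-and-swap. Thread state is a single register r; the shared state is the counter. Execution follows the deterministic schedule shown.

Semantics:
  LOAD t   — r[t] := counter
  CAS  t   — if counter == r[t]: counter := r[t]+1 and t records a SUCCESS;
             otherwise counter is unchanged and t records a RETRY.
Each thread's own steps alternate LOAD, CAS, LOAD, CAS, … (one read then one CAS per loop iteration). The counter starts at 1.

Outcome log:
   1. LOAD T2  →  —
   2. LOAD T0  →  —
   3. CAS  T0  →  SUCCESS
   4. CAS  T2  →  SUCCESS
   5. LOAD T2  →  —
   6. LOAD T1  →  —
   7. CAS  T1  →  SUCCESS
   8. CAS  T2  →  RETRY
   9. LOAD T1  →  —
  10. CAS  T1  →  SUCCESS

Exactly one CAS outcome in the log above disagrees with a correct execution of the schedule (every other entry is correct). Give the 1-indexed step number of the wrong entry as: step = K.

Correct run:
T2 LOAD — after: cnt=1, r=1 — load
T0 LOAD — after: cnt=1, r=1 — load
T0 CAS — after: cnt=2, r=1 — ok
T2 CAS — after: cnt=2, r=1 — retry
T2 LOAD — after: cnt=2, r=2 — load
T1 LOAD — after: cnt=2, r=2 — load
T1 CAS — after: cnt=3, r=2 — ok
T2 CAS — after: cnt=3, r=2 — retry
T1 LOAD — after: cnt=3, r=3 — load
T1 CAS — after: cnt=4, r=3 — ok
Mismatch at 4.

step = 4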